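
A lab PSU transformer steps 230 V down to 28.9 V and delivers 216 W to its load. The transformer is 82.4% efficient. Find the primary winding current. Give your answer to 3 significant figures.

I_p ≈ 1.14 A

P_in = P_out/η = 216/0.824 = 262.14 W.
I_p = P_in/V_p = 262.14/230 = 1.14 A.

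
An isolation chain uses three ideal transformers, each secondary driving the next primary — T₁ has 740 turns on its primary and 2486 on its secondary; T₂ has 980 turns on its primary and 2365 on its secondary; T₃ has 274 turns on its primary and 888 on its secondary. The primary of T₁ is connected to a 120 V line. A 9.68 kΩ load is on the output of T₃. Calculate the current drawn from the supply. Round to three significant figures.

I_supply ≈ 8.56 A

Secondary of T₁: V = 120.00 × 2486/740 = 403.14 V.
Secondary of T₂: V = 403.14 × 2365/980 = 972.87 V.
Secondary of T₃: V = 972.87 × 888/274 = 3153.0 V.
I_load = 3153.0/9680 = 0.32572 A, so P_out = 3153.0 × 0.32572 = 1027.0 W.
All ideal ⇒ P_in = P_out, so I_supply = 1027.0/120 = 8.56 A.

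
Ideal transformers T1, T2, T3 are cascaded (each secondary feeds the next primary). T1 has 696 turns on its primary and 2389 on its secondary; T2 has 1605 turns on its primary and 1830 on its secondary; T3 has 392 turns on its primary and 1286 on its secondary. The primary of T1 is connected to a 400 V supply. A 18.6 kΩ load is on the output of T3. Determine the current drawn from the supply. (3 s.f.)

I_supply ≈ 3.55 A

After T1: V = 400.00 × 2389/696 = 1373.0 V.
After T2: V = 1373.0 × 1830/1605 = 1565.5 V.
After T3: V = 1565.5 × 1286/392 = 5135.7 V.
I_load = 5135.7/18600 = 0.27611 A, so P_out = 5135.7 × 0.27611 = 1418.0 W.
All ideal ⇒ P_in = P_out, so I_supply = 1418.0/400 = 3.55 A.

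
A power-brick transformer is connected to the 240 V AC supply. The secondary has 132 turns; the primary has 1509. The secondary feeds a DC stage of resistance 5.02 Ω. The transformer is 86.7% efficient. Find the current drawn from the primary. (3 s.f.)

V_s = 240 × 132/1509 = 20.994 V.
I_s = V_s/R = 20.994/5.02 = 4.1821 A.
P_out = V_s I_s = 20.994 × 4.1821 = 87.799 W.
P_in = P_out/η = 87.799/0.867 = 101.27 W.
I_p = P_in/V_p = 101.27/240 = 0.422 A.

I_p ≈ 0.422 A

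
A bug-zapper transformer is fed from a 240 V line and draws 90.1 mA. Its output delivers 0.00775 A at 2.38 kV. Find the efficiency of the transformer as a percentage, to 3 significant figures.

η ≈ 85.3%

P_in = 240 × 0.0901 = 21.6240 W.
P_out = 2380 × 0.00775 = 18.4450 W.
η = P_out/P_in = 18.4450/21.6240 = 0.853.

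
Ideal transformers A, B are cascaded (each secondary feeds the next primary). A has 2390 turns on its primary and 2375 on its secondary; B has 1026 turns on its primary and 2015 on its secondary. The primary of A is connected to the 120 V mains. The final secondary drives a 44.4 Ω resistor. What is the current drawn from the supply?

I_supply ≈ 10.3 A

Secondary of A: V = 120.00 × 2375/2390 = 119.25 V.
Secondary of B: V = 119.25 × 2015/1026 = 234.19 V.
I_load = 234.19/44.4 = 5.2746 A, so P_out = 234.19 × 5.2746 = 1235.3 W.
All ideal ⇒ P_in = P_out, so I_supply = 1235.3/120 = 10.3 A.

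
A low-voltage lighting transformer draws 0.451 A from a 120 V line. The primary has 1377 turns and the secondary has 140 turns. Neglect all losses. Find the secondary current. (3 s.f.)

I_s ≈ 4.44 A

I_s/I_p = N_p/N_s, so I_s = 0.451 × 1377/140 = 4.44 A.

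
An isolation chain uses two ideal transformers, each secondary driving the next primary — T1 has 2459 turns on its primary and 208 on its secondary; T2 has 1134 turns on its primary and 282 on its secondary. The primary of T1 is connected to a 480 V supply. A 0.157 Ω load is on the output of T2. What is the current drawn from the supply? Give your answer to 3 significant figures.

I_supply ≈ 1.35 A

Secondary of T1: V = 480.00 × 208/2459 = 40.602 V.
Secondary of T2: V = 40.602 × 282/1134 = 10.097 V.
I_load = 10.097/0.157 = 64.311 A, so P_out = 10.097 × 64.311 = 649.33 W.
All ideal ⇒ P_in = P_out, so I_supply = 649.33/480 = 1.35 A.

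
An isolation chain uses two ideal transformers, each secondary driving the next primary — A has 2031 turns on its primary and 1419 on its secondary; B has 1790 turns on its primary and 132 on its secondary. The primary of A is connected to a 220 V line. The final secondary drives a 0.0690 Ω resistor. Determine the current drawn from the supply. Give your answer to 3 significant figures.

I_supply ≈ 8.46 A

Secondary of A: V = 220.00 × 1419/2031 = 153.71 V.
Secondary of B: V = 153.71 × 132/1790 = 11.335 V.
I_load = 11.335/0.0690 = 164.27 A, so P_out = 11.335 × 164.27 = 1862.0 W.
All ideal ⇒ P_in = P_out, so I_supply = 1862.0/220 = 8.46 A.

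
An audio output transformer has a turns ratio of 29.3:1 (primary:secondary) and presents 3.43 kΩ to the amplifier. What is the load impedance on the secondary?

Z_s ≈ 4.00 Ω

Z_s = Z_p/(N_p/N_s)² = 3430/29.3² = 4.00 Ω.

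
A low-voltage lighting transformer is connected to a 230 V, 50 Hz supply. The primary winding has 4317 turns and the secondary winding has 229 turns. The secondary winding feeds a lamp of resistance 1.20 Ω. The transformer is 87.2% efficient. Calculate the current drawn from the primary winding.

V_s = 230 × 229/4317 = 12.201 V.
I_s = V_s/R = 12.201/1.20 = 10.167 A.
P_out = V_s I_s = 12.201 × 10.167 = 124.05 W.
P_in = P_out/η = 124.05/0.872 = 142.25 W.
I_p = P_in/V_p = 142.25/230 = 0.618 A.

I_p ≈ 0.618 A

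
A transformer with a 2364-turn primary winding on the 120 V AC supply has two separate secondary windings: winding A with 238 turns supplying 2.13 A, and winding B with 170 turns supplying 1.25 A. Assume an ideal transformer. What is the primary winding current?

V_A = 120 × 238/2364 = 12.081 V; V_B = 120 × 170/2364 = 8.6294 V.
P_out = V_A I_A + V_B I_B = 12.081×2.13 + 8.6294×1.25 = 25.733 + 10.787 = 36.520 W.
Ideal ⇒ P_in = P_out, so I_p = P_out/V_p = 36.520/120 = 0.304 A.

I_p ≈ 0.304 A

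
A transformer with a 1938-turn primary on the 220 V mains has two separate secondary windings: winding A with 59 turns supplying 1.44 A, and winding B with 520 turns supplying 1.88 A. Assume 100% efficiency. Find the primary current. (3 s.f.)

V_A = 220 × 59/1938 = 6.6976 V; V_B = 220 × 520/1938 = 59.030 V.
P_out = V_A I_A + V_B I_B = 6.6976×1.44 + 59.030×1.88 = 9.6446 + 110.98 = 120.62 W.
Ideal ⇒ P_in = P_out, so I_p = P_out/V_p = 120.62/220 = 0.548 A.

I_p ≈ 0.548 A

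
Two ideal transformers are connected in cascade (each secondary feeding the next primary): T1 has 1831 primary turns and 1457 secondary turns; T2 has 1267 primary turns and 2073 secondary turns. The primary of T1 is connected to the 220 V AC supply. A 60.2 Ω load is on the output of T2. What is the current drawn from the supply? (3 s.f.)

After T1: V = 220.00 × 1457/1831 = 175.06 V.
After T2: V = 175.06 × 2073/1267 = 286.43 V.
I_load = 286.43/60.2 = 4.7580 A, so P_out = 286.43 × 4.7580 = 1362.8 W.
All ideal ⇒ P_in = P_out, so I_supply = 1362.8/220 = 6.19 A.

I_supply ≈ 6.19 A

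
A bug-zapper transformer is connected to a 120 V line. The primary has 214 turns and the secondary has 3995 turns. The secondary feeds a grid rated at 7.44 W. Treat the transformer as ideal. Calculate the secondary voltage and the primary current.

V_s ≈ 2240 V, I_p ≈ 0.0620 A

V_s = V_p × N_s/N_p = 120 × 3995/214 = 2240.2 V.
I_s = P/V_s = 7.44/2240.2 = 0.0033212 A.
I_p = I_s × N_s/N_p = 0.0033212 × 3995/214 = 0.0620 A.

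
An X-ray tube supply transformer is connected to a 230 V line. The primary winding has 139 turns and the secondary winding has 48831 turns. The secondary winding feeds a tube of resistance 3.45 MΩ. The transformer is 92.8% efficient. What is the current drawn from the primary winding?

V_s = 230 × 48831/139 = 80799 V.
I_s = V_s/R = 80799/(3.45×10^6) = 0.023420 A.
P_out = V_s I_s = 80799 × 0.023420 = 1892.3 W.
P_in = P_out/η = 1892.3/0.928 = 2039.2 W.
I_p = P_in/V_p = 2039.2/230 = 8.87 A.

I_p ≈ 8.87 A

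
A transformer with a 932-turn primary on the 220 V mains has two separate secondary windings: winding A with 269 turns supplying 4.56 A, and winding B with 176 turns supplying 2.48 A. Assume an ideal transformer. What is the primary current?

V_A = 220 × 269/932 = 63.498 V; V_B = 220 × 176/932 = 41.545 V.
P_out = V_A I_A + V_B I_B = 63.498×4.56 + 41.545×2.48 = 289.55 + 103.03 = 392.58 W.
Ideal ⇒ P_in = P_out, so I_p = P_out/V_p = 392.58/220 = 1.78 A.

I_p ≈ 1.78 A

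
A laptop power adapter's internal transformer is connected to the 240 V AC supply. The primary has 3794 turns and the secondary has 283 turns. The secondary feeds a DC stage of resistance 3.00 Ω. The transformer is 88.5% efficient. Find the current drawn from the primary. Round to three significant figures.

V_s = 240 × 283/3794 = 17.902 V.
I_s = V_s/R = 17.902/3.00 = 5.9673 A.
P_out = V_s I_s = 17.902 × 5.9673 = 106.83 W.
P_in = P_out/η = 106.83/0.885 = 120.71 W.
I_p = P_in/V_p = 120.71/240 = 0.503 A.

I_p ≈ 0.503 A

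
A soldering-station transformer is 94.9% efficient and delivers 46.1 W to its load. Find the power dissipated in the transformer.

P_loss ≈ 2.48 W

P_in = P_out/η = 46.1/0.949 = 48.5774 W.
P_loss = P_in − P_out = 48.5774 − 46.1 = 2.48 W.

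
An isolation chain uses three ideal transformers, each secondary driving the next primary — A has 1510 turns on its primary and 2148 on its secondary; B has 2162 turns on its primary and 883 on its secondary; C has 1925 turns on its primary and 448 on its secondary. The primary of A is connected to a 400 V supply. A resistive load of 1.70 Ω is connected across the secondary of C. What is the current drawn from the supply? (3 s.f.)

After A: V = 400.00 × 2148/1510 = 569.01 V.
After B: V = 569.01 × 883/2162 = 232.39 V.
After C: V = 232.39 × 448/1925 = 54.084 V.
I_load = 54.084/1.70 = 31.814 A, so P_out = 54.084 × 31.814 = 1720.6 W.
All ideal ⇒ P_in = P_out, so I_supply = 1720.6/400 = 4.30 A.

I_supply ≈ 4.30 A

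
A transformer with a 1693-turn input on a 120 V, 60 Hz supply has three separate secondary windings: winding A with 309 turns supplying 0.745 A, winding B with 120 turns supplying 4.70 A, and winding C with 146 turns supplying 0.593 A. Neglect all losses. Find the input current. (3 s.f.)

I_in ≈ 0.520 A

V_A = 120 × 309/1693 = 21.902 V; V_B = 120 × 120/1693 = 8.5056 V; V_C = 120 × 146/1693 = 10.348 V.
P_out = V_A I_A + V_B I_B + V_C I_C = 21.902×0.745 + 8.5056×4.70 + 10.348×0.593 = 16.317 + 39.976 + 6.1367 = 62.430 W.
Ideal ⇒ P_in = P_out, so I_in = P_out/V_in = 62.430/120 = 0.520 A.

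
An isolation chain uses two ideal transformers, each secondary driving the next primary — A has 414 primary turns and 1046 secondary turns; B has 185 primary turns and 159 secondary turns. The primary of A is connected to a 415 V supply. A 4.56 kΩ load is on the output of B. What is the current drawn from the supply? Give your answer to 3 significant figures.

After A: V = 415.00 × 1046/414 = 1048.5 V.
After B: V = 1048.5 × 159/185 = 901.17 V.
I_load = 901.17/4560 = 0.19762 A, so P_out = 901.17 × 0.19762 = 178.09 W.
All ideal ⇒ P_in = P_out, so I_supply = 178.09/415 = 0.429 A.

I_supply ≈ 0.429 A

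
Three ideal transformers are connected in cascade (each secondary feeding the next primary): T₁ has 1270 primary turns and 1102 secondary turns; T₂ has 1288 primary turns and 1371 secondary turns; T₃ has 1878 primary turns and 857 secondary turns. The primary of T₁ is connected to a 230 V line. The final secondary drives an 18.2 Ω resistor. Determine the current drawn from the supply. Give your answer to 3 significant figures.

After T₁: V = 230.00 × 1102/1270 = 199.57 V.
After T₂: V = 199.57 × 1371/1288 = 212.44 V.
After T₃: V = 212.44 × 857/1878 = 96.942 V.
I_load = 96.942/18.2 = 5.3265 A, so P_out = 96.942 × 5.3265 = 516.36 W.
All ideal ⇒ P_in = P_out, so I_supply = 516.36/230 = 2.25 A.

I_supply ≈ 2.25 A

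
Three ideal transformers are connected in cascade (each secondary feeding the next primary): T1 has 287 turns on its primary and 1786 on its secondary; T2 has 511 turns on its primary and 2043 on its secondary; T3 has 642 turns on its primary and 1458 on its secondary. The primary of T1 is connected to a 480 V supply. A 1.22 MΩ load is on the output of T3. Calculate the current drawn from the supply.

I_supply ≈ 1.26 A

After T1: V = 480.00 × 1786/287 = 2987.0 V.
After T2: V = 2987.0 × 2043/511 = 11942 V.
After T3: V = 11942 × 1458/642 = 27121 V.
I_load = 27121/(1.22×10^6) = 0.022231 A, so P_out = 27121 × 0.022231 = 602.92 W.
All ideal ⇒ P_in = P_out, so I_supply = 602.92/480 = 1.26 A.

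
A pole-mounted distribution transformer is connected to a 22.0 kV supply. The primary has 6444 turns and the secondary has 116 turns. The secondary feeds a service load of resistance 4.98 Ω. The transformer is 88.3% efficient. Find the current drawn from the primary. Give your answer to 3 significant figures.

V_s = 22000 × 116/6444 = 396.03 V.
I_s = V_s/R = 396.03/4.98 = 79.524 A.
P_out = V_s I_s = 396.03 × 79.524 = 31494 W.
P_in = P_out/η = 31494/0.883 = 35666 W.
I_p = P_in/V_p = 35666/22000 = 1.62 A.

I_p ≈ 1.62 A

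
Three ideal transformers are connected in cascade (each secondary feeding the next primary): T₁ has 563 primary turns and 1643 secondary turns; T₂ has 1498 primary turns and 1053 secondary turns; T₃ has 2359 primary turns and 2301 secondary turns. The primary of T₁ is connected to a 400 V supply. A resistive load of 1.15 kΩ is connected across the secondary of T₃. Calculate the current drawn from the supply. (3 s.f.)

I_supply ≈ 1.39 A

Secondary of T₁: V = 400.00 × 1643/563 = 1167.3 V.
Secondary of T₂: V = 1167.3 × 1053/1498 = 820.55 V.
Secondary of T₃: V = 820.55 × 2301/2359 = 800.38 V.
I_load = 800.38/1150 = 0.69598 A, so P_out = 800.38 × 0.69598 = 557.05 W.
All ideal ⇒ P_in = P_out, so I_supply = 557.05/400 = 1.39 A.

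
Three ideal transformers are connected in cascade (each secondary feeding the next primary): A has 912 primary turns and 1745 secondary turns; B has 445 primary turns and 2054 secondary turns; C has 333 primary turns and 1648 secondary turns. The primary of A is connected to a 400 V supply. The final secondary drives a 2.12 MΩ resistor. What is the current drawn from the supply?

Secondary of A: V = 400.00 × 1745/912 = 765.35 V.
Secondary of B: V = 765.35 × 2054/445 = 3532.7 V.
Secondary of C: V = 3532.7 × 1648/333 = 17483 V.
I_load = 17483/(2.12×10^6) = 0.0082467 A, so P_out = 17483 × 0.0082467 = 144.18 W.
All ideal ⇒ P_in = P_out, so I_supply = 144.18/400 = 0.360 A.

I_supply ≈ 0.360 A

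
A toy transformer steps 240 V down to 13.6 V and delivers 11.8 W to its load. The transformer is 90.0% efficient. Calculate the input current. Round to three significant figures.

I_in ≈ 0.0546 A

P_in = P_out/η = 11.8/0.900 = 13.111 W.
I_in = P_in/V_in = 13.111/240 = 0.0546 A.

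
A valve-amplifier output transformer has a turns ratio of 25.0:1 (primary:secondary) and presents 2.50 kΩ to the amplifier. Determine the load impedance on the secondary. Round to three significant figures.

Z_s ≈ 4.00 Ω

Z_s = Z_p/(N_p/N_s)² = 2500/25.0² = 4.00 Ω.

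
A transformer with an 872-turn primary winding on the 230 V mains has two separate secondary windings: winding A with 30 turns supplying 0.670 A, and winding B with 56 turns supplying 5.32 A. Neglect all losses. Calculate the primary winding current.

I_p ≈ 0.365 A

V_A = 230 × 30/872 = 7.9128 V; V_B = 230 × 56/872 = 14.771 V.
P_out = V_A I_A + V_B I_B = 7.9128×0.670 + 14.771×5.32 = 5.3016 + 78.580 = 83.881 W.
Ideal ⇒ P_in = P_out, so I_p = P_out/V_p = 83.881/230 = 0.365 A.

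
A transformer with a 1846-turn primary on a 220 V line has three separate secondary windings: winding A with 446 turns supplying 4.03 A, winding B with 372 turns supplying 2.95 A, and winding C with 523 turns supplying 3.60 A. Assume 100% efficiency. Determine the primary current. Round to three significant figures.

V_A = 220 × 446/1846 = 53.153 V; V_B = 220 × 372/1846 = 44.334 V; V_C = 220 × 523/1846 = 62.329 V.
P_out = V_A I_A + V_B I_B + V_C I_C = 53.153×4.03 + 44.334×2.95 + 62.329×3.60 = 214.21 + 130.78 + 224.39 = 569.38 W.
Ideal ⇒ P_in = P_out, so I_p = P_out/V_p = 569.38/220 = 2.59 A.

I_p ≈ 2.59 A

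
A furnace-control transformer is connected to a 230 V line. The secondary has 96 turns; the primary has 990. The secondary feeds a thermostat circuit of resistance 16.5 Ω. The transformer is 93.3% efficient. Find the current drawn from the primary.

V_s = 230 × 96/990 = 22.303 V.
I_s = V_s/R = 22.303/16.5 = 1.3517 A.
P_out = V_s I_s = 22.303 × 1.3517 = 30.147 W.
P_in = P_out/η = 30.147/0.933 = 32.312 W.
I_p = P_in/V_p = 32.312/230 = 0.140 A.

I_p ≈ 0.140 A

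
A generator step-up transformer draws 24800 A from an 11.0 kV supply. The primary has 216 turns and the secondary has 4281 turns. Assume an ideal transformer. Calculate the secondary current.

I_s/I_p = N_p/N_s, so I_s = 24800 × 216/4281 = 1250 A.

I_s ≈ 1250 A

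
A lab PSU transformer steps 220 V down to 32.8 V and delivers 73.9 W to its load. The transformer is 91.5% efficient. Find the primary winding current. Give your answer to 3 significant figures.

P_in = P_out/η = 73.9/0.915 = 80.765 W.
I_p = P_in/V_p = 80.765/220 = 0.367 A.

I_p ≈ 0.367 A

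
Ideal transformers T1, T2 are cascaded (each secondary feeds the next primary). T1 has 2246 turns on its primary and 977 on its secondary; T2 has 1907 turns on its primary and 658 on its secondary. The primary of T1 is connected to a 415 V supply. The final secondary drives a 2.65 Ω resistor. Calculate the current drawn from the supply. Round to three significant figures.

Secondary of T1: V = 415.00 × 977/2246 = 180.52 V.
Secondary of T2: V = 180.52 × 658/1907 = 62.289 V.
I_load = 62.289/2.65 = 23.505 A, so P_out = 62.289 × 23.505 = 1464.1 W.
All ideal ⇒ P_in = P_out, so I_supply = 1464.1/415 = 3.53 A.

I_supply ≈ 3.53 A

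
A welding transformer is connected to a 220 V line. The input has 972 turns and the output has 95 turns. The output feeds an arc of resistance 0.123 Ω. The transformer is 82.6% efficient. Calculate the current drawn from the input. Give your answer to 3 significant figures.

V_out = 220 × 95/972 = 21.502 V.
I_out = V_out/R = 21.502/0.123 = 174.81 A.
P_out = V_out I_out = 21.502 × 174.81 = 3758.8 W.
P_in = P_out/η = 3758.8/0.826 = 4550.7 W.
I_in = P_in/V_in = 4550.7/220 = 20.7 A.

I_in ≈ 20.7 A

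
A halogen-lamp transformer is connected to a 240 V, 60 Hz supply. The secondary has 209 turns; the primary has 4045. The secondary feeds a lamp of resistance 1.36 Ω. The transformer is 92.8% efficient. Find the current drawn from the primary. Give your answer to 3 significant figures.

V_s = 240 × 209/4045 = 12.400 V.
I_s = V_s/R = 12.400/1.36 = 9.1180 A.
P_out = V_s I_s = 12.400 × 9.1180 = 113.07 W.
P_in = P_out/η = 113.07/0.928 = 121.84 W.
I_p = P_in/V_p = 121.84/240 = 0.508 A.

I_p ≈ 0.508 A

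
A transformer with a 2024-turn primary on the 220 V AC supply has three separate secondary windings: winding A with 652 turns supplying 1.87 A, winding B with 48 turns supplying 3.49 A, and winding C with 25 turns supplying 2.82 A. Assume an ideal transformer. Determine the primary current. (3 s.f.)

I_p ≈ 0.720 A

V_A = 220 × 652/2024 = 70.870 V; V_B = 220 × 48/2024 = 5.2174 V; V_C = 220 × 25/2024 = 2.7174 V.
P_out = V_A I_A + V_B I_B + V_C I_C = 70.870×1.87 + 5.2174×3.49 + 2.7174×2.82 = 132.53 + 18.209 + 7.6630 = 158.40 W.
Ideal ⇒ P_in = P_out, so I_p = P_out/V_p = 158.40/220 = 0.720 A.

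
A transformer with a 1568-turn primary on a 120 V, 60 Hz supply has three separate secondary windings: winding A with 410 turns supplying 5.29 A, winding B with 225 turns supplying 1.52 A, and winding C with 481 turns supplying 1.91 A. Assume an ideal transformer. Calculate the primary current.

I_p ≈ 2.19 A

V_A = 120 × 410/1568 = 31.378 V; V_B = 120 × 225/1568 = 17.219 V; V_C = 120 × 481/1568 = 36.811 V.
P_out = V_A I_A + V_B I_B + V_C I_C = 31.378×5.29 + 17.219×1.52 + 36.811×1.91 = 165.99 + 26.173 + 70.309 = 262.47 W.
Ideal ⇒ P_in = P_out, so I_p = P_out/V_p = 262.47/120 = 2.19 A.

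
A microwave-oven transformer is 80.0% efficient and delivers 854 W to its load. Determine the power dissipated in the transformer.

P_loss ≈ 214 W

P_in = P_out/η = 854/0.800 = 1067.50 W.
P_loss = P_in − P_out = 1067.50 − 854 = 214 W.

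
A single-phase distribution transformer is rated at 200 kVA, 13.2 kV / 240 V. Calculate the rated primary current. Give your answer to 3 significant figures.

I_p = S/V_p = 200000/13200 = 15.2 A.

I_p ≈ 15.2 A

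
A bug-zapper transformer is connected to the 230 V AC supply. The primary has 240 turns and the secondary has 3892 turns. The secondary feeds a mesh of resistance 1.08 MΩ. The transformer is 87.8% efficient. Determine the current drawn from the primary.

I_p ≈ 0.0638 A

V_s = 230 × 3892/240 = 3729.8 V.
I_s = V_s/R = 3729.8/(1.08×10^6) = 0.0034535 A.
P_out = V_s I_s = 3729.8 × 0.0034535 = 12.881 W.
P_in = P_out/η = 12.881/0.878 = 14.671 W.
I_p = P_in/V_p = 14.671/230 = 0.0638 A.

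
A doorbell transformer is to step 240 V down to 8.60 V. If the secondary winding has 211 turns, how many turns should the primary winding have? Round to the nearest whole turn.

N_p = 5888 turns

N_p/N_s = V_p/V_s, so N_p = 211 × 240/8.60 = 5888.4 ≈ 5888 turns.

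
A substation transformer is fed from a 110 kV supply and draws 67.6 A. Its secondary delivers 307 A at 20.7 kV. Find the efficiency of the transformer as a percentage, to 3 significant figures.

η ≈ 85.5%

P_in = 110000 × 67.6 = 7.43600×10^6 W.
P_out = 20700 × 307 = 6.35490×10^6 W.
η = P_out/P_in = 6.35490×10^6/(7.43600×10^6) = 0.855.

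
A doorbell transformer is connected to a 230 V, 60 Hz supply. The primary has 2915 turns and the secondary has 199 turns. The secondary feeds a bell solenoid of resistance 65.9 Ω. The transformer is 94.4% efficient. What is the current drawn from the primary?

I_p ≈ 0.0172 A

V_s = 230 × 199/2915 = 15.702 V.
I_s = V_s/R = 15.702/65.9 = 0.23826 A.
P_out = V_s I_s = 15.702 × 0.23826 = 3.7411 W.
P_in = P_out/η = 3.7411/0.944 = 3.9630 W.
I_p = P_in/V_p = 3.9630/230 = 0.0172 A.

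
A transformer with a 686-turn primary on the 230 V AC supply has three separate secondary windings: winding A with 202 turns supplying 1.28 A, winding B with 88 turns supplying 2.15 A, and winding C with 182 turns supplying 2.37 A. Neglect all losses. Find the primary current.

I_p ≈ 1.28 A

V_A = 230 × 202/686 = 67.726 V; V_B = 230 × 88/686 = 29.504 V; V_C = 230 × 182/686 = 61.020 V.
P_out = V_A I_A + V_B I_B + V_C I_C = 67.726×1.28 + 29.504×2.15 + 61.020×2.37 = 86.689 + 63.434 + 144.62 = 294.74 W.
Ideal ⇒ P_in = P_out, so I_p = P_out/V_p = 294.74/230 = 1.28 A.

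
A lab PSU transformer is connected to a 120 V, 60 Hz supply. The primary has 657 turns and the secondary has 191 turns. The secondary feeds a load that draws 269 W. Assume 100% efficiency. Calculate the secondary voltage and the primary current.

V_s = V_p × N_s/N_p = 120 × 191/657 = 34.886 V.
I_s = P/V_s = 269/34.886 = 7.7109 A.
I_p = I_s × N_s/N_p = 7.7109 × 191/657 = 2.24 A.

V_s ≈ 34.9 V, I_p ≈ 2.24 A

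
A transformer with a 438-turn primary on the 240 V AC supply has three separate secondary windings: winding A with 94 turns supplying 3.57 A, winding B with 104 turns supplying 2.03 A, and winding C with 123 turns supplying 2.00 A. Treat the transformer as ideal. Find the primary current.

V_A = 240 × 94/438 = 51.507 V; V_B = 240 × 104/438 = 56.986 V; V_C = 240 × 123/438 = 67.397 V.
P_out = V_A I_A + V_B I_B + V_C I_C = 51.507×3.57 + 56.986×2.03 + 67.397×2.00 = 183.88 + 115.68 + 134.79 = 434.36 W.
Ideal ⇒ P_in = P_out, so I_p = P_out/V_p = 434.36/240 = 1.81 A.

I_p ≈ 1.81 A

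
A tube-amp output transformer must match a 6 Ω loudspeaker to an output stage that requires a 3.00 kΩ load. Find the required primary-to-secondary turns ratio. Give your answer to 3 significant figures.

N_p/N_s ≈ 22.4

Z_p/Z_s = (N_p/N_s)², so N_p/N_s = √(3000/6) = √500 = 22.4.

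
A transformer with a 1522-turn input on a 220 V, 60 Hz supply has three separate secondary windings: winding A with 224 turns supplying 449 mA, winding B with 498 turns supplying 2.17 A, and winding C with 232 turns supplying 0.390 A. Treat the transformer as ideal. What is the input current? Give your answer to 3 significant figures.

V_A = 220 × 224/1522 = 32.378 V; V_B = 220 × 498/1522 = 71.984 V; V_C = 220 × 232/1522 = 33.535 V.
P_out = V_A I_A + V_B I_B + V_C I_C = 32.378×0.449 + 71.984×2.17 + 33.535×0.390 = 14.538 + 156.21 + 13.079 = 183.82 W.
Ideal ⇒ P_in = P_out, so I_in = P_out/V_in = 183.82/220 = 0.836 A.

I_in ≈ 0.836 A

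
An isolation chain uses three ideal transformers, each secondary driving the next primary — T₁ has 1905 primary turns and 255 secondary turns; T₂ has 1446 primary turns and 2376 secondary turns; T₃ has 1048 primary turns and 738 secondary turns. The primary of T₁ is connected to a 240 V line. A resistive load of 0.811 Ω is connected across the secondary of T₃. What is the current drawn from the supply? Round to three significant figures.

I_supply ≈ 7.10 A

After T₁: V = 240.00 × 255/1905 = 32.126 V.
After T₂: V = 32.126 × 2376/1446 = 52.788 V.
After T₃: V = 52.788 × 738/1048 = 37.173 V.
I_load = 37.173/0.811 = 45.836 A, so P_out = 37.173 × 45.836 = 1703.9 W.
All ideal ⇒ P_in = P_out, so I_supply = 1703.9/240 = 7.10 A.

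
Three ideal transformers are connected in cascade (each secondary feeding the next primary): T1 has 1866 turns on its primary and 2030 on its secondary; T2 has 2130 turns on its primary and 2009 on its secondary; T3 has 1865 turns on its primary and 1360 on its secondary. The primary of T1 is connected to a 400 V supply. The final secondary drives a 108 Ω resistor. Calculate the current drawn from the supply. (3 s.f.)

I_supply ≈ 2.07 A

Secondary of T1: V = 400.00 × 2030/1866 = 435.16 V.
Secondary of T2: V = 435.16 × 2009/2130 = 410.44 V.
Secondary of T3: V = 410.44 × 1360/1865 = 299.30 V.
I_load = 299.30/108 = 2.7713 A, so P_out = 299.30 × 2.7713 = 829.44 W.
All ideal ⇒ P_in = P_out, so I_supply = 829.44/400 = 2.07 A.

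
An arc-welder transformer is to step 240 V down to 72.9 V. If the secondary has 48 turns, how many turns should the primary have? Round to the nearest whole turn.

N_p = 158 turns

N_p/N_s = V_p/V_s, so N_p = 48 × 240/72.9 = 158.0 ≈ 158 turns.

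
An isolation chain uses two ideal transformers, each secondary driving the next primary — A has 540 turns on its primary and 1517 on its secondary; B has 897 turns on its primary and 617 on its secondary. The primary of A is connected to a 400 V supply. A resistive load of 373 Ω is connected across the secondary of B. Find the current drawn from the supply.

I_supply ≈ 4.00 A

After A: V = 400.00 × 1517/540 = 1123.7 V.
After B: V = 1123.7 × 617/897 = 772.94 V.
I_load = 772.94/373 = 2.0722 A, so P_out = 772.94 × 2.0722 = 1601.7 W.
All ideal ⇒ P_in = P_out, so I_supply = 1601.7/400 = 4.00 A.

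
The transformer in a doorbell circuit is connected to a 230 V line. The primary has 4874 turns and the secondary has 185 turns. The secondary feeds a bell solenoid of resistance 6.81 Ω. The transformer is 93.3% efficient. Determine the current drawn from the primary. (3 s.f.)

V_s = 230 × 185/4874 = 8.7300 V.
I_s = V_s/R = 8.7300/6.81 = 1.2819 A.
P_out = V_s I_s = 8.7300 × 1.2819 = 11.191 W.
P_in = P_out/η = 11.191/0.933 = 11.995 W.
I_p = P_in/V_p = 11.995/230 = 0.0522 A.

I_p ≈ 0.0522 A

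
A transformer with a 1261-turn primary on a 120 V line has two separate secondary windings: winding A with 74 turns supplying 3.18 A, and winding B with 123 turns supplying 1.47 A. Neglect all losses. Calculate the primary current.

I_p ≈ 0.330 A

V_A = 120 × 74/1261 = 7.0420 V; V_B = 120 × 123/1261 = 11.705 V.
P_out = V_A I_A + V_B I_B = 7.0420×3.18 + 11.705×1.47 = 22.394 + 17.206 = 39.600 W.
Ideal ⇒ P_in = P_out, so I_p = P_out/V_p = 39.600/120 = 0.330 A.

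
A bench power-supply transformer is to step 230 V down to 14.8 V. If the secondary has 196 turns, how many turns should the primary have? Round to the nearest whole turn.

N_p = 3046 turns

N_p/N_s = V_p/V_s, so N_p = 196 × 230/14.8 = 3045.9 ≈ 3046 turns.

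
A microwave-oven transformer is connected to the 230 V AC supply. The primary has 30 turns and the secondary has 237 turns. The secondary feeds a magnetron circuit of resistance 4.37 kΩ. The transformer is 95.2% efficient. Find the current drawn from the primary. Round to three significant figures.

I_p ≈ 3.45 A

V_s = 230 × 237/30 = 1817.0 V.
I_s = V_s/R = 1817.0/4370 = 0.41579 A.
P_out = V_s I_s = 1817.0 × 0.41579 = 755.49 W.
P_in = P_out/η = 755.49/0.952 = 793.58 W.
I_p = P_in/V_p = 793.58/230 = 3.45 A.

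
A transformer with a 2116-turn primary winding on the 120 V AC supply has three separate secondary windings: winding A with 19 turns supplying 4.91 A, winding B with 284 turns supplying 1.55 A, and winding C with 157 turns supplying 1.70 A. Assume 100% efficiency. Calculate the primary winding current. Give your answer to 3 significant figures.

I_p ≈ 0.378 A

V_A = 120 × 19/2116 = 1.0775 V; V_B = 120 × 284/2116 = 16.106 V; V_C = 120 × 157/2116 = 8.9036 V.
P_out = V_A I_A + V_B I_B + V_C I_C = 1.0775×4.91 + 16.106×1.55 + 8.9036×1.70 = 5.2905 + 24.964 + 15.136 = 45.391 W.
Ideal ⇒ P_in = P_out, so I_p = P_out/V_p = 45.391/120 = 0.378 A.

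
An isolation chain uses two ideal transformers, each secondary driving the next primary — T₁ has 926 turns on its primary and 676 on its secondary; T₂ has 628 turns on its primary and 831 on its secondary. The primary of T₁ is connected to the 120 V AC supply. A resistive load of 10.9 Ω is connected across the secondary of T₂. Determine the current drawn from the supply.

Secondary of T₁: V = 120.00 × 676/926 = 87.603 V.
Secondary of T₂: V = 87.603 × 831/628 = 115.92 V.
I_load = 115.92/10.9 = 10.635 A, so P_out = 115.92 × 10.635 = 1232.8 W.
All ideal ⇒ P_in = P_out, so I_supply = 1232.8/120 = 10.3 A.

I_supply ≈ 10.3 A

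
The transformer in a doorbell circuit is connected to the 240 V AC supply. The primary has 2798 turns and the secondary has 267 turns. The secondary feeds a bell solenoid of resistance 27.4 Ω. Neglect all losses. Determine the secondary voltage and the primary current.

V_s = V_p × N_s/N_p = 240 × 267/2798 = 22.902 V.
I_s = V_s/R = 22.902/27.4 = 0.83584 A.
I_p = I_s × N_s/N_p = 0.83584 × 267/2798 = 0.0798 A.

V_s ≈ 22.9 V, I_p ≈ 0.0798 A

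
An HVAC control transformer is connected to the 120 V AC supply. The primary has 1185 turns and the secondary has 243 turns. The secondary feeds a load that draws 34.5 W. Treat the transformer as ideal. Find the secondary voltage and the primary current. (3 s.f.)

V_s ≈ 24.6 V, I_p ≈ 0.287 A

V_s = V_p × N_s/N_p = 120 × 243/1185 = 24.608 V.
I_s = P/V_s = 34.5/24.608 = 1.4020 A.
I_p = I_s × N_s/N_p = 1.4020 × 243/1185 = 0.287 A.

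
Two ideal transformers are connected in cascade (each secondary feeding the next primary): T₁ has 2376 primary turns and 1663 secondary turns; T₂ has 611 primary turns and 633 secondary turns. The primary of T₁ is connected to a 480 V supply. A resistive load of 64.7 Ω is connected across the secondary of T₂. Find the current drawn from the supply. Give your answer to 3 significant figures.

Secondary of T₁: V = 480.00 × 1663/2376 = 335.96 V.
Secondary of T₂: V = 335.96 × 633/611 = 348.06 V.
I_load = 348.06/64.7 = 5.3795 A, so P_out = 348.06 × 5.3795 = 1872.4 W.
All ideal ⇒ P_in = P_out, so I_supply = 1872.4/480 = 3.90 A.

I_supply ≈ 3.90 A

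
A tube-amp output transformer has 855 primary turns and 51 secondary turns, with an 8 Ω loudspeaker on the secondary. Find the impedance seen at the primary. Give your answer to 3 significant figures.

Z_p ≈ 2250 Ω

Z_p = (N_p/N_s)² × Z_s = (855/51)² × 8 = 2250 Ω.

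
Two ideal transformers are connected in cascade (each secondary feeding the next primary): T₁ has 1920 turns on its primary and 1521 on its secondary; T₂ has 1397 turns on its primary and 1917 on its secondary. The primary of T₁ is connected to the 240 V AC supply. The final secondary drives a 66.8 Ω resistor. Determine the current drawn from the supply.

After T₁: V = 240.00 × 1521/1920 = 190.12 V.
After T₂: V = 190.12 × 1917/1397 = 260.89 V.
I_load = 260.89/66.8 = 3.9056 A, so P_out = 260.89 × 3.9056 = 1019.0 W.
All ideal ⇒ P_in = P_out, so I_supply = 1019.0/240 = 4.25 A.

I_supply ≈ 4.25 A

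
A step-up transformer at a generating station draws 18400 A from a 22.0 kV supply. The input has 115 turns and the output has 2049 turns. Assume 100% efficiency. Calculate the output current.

I_out ≈ 1030 A

I_out/I_in = N_in/N_out, so I_out = 18400 × 115/2049 = 1030 A.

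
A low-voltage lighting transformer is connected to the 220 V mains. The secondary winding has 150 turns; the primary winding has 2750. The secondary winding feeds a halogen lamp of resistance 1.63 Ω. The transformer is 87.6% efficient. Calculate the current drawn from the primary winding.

V_s = 220 × 150/2750 = 12.000 V.
I_s = V_s/R = 12.000/1.63 = 7.3620 A.
P_out = V_s I_s = 12.000 × 7.3620 = 88.344 W.
P_in = P_out/η = 88.344/0.876 = 100.85 W.
I_p = P_in/V_p = 100.85/220 = 0.458 A.

I_p ≈ 0.458 A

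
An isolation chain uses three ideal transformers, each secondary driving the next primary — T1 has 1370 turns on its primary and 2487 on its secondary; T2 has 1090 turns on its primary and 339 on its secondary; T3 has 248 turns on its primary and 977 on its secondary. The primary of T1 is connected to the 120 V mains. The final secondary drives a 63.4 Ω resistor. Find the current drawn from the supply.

I_supply ≈ 9.36 A

Secondary of T1: V = 120.00 × 2487/1370 = 217.84 V.
Secondary of T2: V = 217.84 × 339/1090 = 67.750 V.
Secondary of T3: V = 67.750 × 977/248 = 266.90 V.
I_load = 266.90/63.4 = 4.2098 A, so P_out = 266.90 × 4.2098 = 1123.6 W.
All ideal ⇒ P_in = P_out, so I_supply = 1123.6/120 = 9.36 A.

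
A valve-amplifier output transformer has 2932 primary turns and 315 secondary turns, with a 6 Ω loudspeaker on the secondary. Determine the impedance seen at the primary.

Z_p = (N_p/N_s)² × Z_s = (2932/315)² × 6 = 520 Ω.

Z_p ≈ 520 Ω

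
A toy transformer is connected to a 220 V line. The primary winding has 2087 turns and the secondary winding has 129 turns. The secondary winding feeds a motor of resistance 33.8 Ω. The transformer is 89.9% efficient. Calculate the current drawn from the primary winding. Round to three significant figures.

V_s = 220 × 129/2087 = 13.598 V.
I_s = V_s/R = 13.598/33.8 = 0.40232 A.
P_out = V_s I_s = 13.598 × 0.40232 = 5.4710 W.
P_in = P_out/η = 5.4710/0.899 = 6.0856 W.
I_p = P_in/V_p = 6.0856/220 = 0.0277 A.

I_p ≈ 0.0277 A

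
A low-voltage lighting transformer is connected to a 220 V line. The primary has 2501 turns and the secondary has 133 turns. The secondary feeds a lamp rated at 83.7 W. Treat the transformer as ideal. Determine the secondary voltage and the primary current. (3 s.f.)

V_s ≈ 11.7 V, I_p ≈ 0.380 A

V_s = V_p × N_s/N_p = 220 × 133/2501 = 11.699 V.
I_s = P/V_s = 83.7/11.699 = 7.1543 A.
I_p = I_s × N_s/N_p = 7.1543 × 133/2501 = 0.380 A.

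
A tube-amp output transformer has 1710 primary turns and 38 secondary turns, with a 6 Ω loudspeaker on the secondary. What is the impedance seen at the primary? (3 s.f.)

Z_p = (N_p/N_s)² × Z_s = (1710/38)² × 6 = 12200 Ω.

Z_p ≈ 12200 Ω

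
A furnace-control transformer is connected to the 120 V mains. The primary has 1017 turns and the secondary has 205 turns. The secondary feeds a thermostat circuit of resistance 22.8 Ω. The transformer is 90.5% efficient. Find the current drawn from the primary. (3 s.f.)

I_p ≈ 0.236 A

V_s = 120 × 205/1017 = 24.189 V.
I_s = V_s/R = 24.189/22.8 = 1.0609 A.
P_out = V_s I_s = 24.189 × 1.0609 = 25.662 W.
P_in = P_out/η = 25.662/0.905 = 28.356 W.
I_p = P_in/V_p = 28.356/120 = 0.236 A.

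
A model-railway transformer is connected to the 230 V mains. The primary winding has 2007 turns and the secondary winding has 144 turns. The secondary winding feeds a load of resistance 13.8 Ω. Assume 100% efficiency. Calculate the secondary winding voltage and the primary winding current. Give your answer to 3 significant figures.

V_s = V_p × N_s/N_p = 230 × 144/2007 = 16.502 V.
I_s = V_s/R = 16.502/13.8 = 1.1958 A.
I_p = I_s × N_s/N_p = 1.1958 × 144/2007 = 0.0858 A.

V_s ≈ 16.5 V, I_p ≈ 0.0858 A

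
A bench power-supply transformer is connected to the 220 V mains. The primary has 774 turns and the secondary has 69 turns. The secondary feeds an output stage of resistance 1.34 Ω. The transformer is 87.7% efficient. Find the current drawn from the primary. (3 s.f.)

I_p ≈ 1.49 A

V_s = 220 × 69/774 = 19.612 V.
I_s = V_s/R = 19.612/1.34 = 14.636 A.
P_out = V_s I_s = 19.612 × 14.636 = 287.05 W.
P_in = P_out/η = 287.05/0.877 = 327.31 W.
I_p = P_in/V_p = 327.31/220 = 1.49 A.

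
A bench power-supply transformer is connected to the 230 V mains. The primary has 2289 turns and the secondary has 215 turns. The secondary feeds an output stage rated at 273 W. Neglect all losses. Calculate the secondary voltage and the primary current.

V_s = V_p × N_s/N_p = 230 × 215/2289 = 21.603 V.
I_s = P/V_s = 273/21.603 = 12.637 A.
I_p = I_s × N_s/N_p = 12.637 × 215/2289 = 1.19 A.

V_s ≈ 21.6 V, I_p ≈ 1.19 A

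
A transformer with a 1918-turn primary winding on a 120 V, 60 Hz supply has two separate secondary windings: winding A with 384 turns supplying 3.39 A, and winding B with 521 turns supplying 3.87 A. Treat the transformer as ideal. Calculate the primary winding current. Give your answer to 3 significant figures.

I_p ≈ 1.73 A

V_A = 120 × 384/1918 = 24.025 V; V_B = 120 × 521/1918 = 32.596 V.
P_out = V_A I_A + V_B I_B = 24.025×3.39 + 32.596×3.87 = 81.445 + 126.15 = 207.59 W.
Ideal ⇒ P_in = P_out, so I_p = P_out/V_p = 207.59/120 = 1.73 A.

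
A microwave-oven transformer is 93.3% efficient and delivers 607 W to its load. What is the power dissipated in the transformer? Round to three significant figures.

P_in = P_out/η = 607/0.933 = 650.589 W.
P_loss = P_in − P_out = 650.589 − 607 = 43.6 W.

P_loss ≈ 43.6 W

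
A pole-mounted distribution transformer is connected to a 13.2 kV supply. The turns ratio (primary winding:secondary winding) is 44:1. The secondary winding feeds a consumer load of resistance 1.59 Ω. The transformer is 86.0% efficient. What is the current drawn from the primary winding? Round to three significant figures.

V_s = 13200 × 1/44 = 300.00 V.
I_s = V_s/R = 300.00/1.59 = 188.68 A.
P_out = V_s I_s = 300.00 × 188.68 = 56604 W.
P_in = P_out/η = 56604/0.860 = 65818 W.
I_p = P_in/V_p = 65818/13200 = 4.99 A.

I_p ≈ 4.99 A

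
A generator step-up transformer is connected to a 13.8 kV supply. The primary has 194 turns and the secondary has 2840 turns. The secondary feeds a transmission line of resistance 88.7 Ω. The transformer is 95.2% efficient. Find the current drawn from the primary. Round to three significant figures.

V_s = 13800 × 2840/194 = 202020 V.
I_s = V_s/R = 202020/88.7 = 2277.6 A.
P_out = V_s I_s = 202020 × 2277.6 = 4.6012×10^8 W.
P_in = P_out/η = 4.6012×10^8/0.952 = 4.8332×10^8 W.
I_p = P_in/V_p = 4.8332×10^8/13800 = 35000 A.

I_p ≈ 35000 A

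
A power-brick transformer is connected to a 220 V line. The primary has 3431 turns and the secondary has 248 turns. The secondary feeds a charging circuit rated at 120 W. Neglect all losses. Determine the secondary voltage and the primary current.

V_s = V_p × N_s/N_p = 220 × 248/3431 = 15.902 V.
I_s = P/V_s = 120/15.902 = 7.5462 A.
I_p = I_s × N_s/N_p = 7.5462 × 248/3431 = 0.545 A.

V_s ≈ 15.9 V, I_p ≈ 0.545 A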